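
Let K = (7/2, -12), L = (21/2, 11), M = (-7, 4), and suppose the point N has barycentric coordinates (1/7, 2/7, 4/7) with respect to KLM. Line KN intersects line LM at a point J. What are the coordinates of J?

Line KN meets LM where the K-coordinate vanishes; zeroing N's K-weight and renormalizing leaves L, M-weights 2/7 : 4/7 → (1/3, 2/3).
So J = (1/3)·L + (2/3)·M = (-7/6, 19/3).

(-7/6, 19/3)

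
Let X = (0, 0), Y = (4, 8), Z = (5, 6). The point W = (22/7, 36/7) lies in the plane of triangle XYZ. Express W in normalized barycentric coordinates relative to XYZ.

(2/7, 3/7, 2/7)

Signed area of the reference triangle: [XYZ] = ½·(0·(8−6) + 4·(6−0) + 5·(0−8)) = ½·(0 + 24 − 40) = -8.
[WYZ] = ½·((22/7)·(8−6) + 4·(6−(36/7)) + 5·(36/7−8)) = ½·(44/7 + 24/7 − 100/7) = -16/7, so the X-coordinate is (-16/7)/(-8) = 2/7.
[XWZ] = ½·(0·(36/7−6) + (22/7)·(6−0) + 5·(0−(36/7))) = ½·(0 + 132/7 − 180/7) = -24/7, so the Y-coordinate is 3/7.
[XYW] = ½·(0·(8−(36/7)) + 4·(36/7−0) + (22/7)·(0−8)) = ½·(0 + 144/7 − 176/7) = -16/7, so the Z-coordinate is 2/7.
Check: 2/7 + 3/7 + 2/7 = 1.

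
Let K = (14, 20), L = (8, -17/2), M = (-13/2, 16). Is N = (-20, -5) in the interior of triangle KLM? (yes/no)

no

Barycentric coordinates of N: (-847/747, 502/747, 364/249).
The three coordinates are negative, positive, positive; a point is interior exactly when all three are positive.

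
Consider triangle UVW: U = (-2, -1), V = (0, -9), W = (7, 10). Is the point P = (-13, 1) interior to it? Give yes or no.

Barycentric coordinates of P: (317/94, -139/94, -42/47).
The three coordinates are positive, negative, negative; a point is interior exactly when all three are positive.

no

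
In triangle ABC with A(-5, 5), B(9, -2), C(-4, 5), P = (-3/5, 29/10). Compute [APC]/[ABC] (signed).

3/10

[ABC] = ½·((-5)·(-2−5) + 9·(5−5) + (-4)·(5−(-2))) = ½·(35 + 0 − 28) = 7/2.
[APC] = ½·((-5)·(29/10−5) + (-3/5)·(5−5) + (-4)·(5−(29/10))) = ½·(21/2 + 0 − 42/5) = 21/20, so the ratio is (21/20)/(7/2) = 3/10.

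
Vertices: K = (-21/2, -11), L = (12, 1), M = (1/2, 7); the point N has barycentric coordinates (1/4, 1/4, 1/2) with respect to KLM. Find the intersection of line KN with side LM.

Line KN meets LM where the K-coordinate vanishes; zeroing N's K-weight and renormalizing leaves L, M-weights 1/4 : 1/2 → (1/3, 2/3).
So J = (1/3)·L + (2/3)·M = (13/3, 5).

(13/3, 5)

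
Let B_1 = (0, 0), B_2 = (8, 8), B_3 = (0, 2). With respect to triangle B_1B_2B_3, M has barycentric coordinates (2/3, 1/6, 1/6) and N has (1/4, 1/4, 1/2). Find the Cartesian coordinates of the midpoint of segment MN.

(5/3, 7/3)

Barycentric coordinates of the midpoint are the average: (11/24, 5/24, 1/3).
Converting: (11/24)·B_1 + (5/24)·B_2 + (1/3)·B_3 = (5/3, 7/3).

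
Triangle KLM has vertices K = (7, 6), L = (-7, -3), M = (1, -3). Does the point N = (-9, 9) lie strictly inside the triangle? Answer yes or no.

Barycentric coordinates of N: (4/3, 9/4, -31/12).
The three coordinates are positive, positive, negative; a point is interior exactly when all three are positive.

no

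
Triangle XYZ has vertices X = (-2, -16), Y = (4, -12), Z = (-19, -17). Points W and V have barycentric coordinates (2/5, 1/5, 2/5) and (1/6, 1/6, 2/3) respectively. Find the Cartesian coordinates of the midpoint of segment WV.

(-299/30, -79/5)

Barycentric coordinates of the midpoint are the average: (17/60, 11/60, 8/15).
Converting: (17/60)·X + (11/60)·Y + (8/15)·Z = (-299/30, -79/5).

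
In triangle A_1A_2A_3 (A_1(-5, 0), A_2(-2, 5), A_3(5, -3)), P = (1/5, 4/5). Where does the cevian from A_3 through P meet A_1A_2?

(-3, 10/3)

Barycentric coordinates of P with respect to A_1A_2A_3: (1/5, 2/5, 2/5).
On side A_1A_2 the A_3-coordinate is zero; dropping P's A_3-weight 2/5 and renormalizing the remaining 1/5 : 2/5 gives weights 1/3, 2/3 on A_1, A_2.
Q = (1/3)·(-5, 0) + (2/3)·(-2, 5) = (-3, 10/3).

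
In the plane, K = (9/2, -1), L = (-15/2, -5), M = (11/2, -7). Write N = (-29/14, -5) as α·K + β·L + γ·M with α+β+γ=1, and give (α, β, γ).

Signed area of the reference triangle: [KLM] = ½·((9/2)·(-5−(-7)) + (-15/2)·(-7−(-1)) + (11/2)·(-1−(-5))) = ½·(9 + 45 + 22) = 38.
[NLM] = ½·((-29/14)·(-5−(-7)) + (-15/2)·(-7−(-5)) + (11/2)·(-5−(-5))) = ½·(-29/7 + 15 + 0) = 38/7, so the K-coordinate is (38/7)/38 = 1/7.
[KNM] = ½·((9/2)·(-5−(-7)) + (-29/14)·(-7−(-1)) + (11/2)·(-1−(-5))) = ½·(9 + 87/7 + 22) = 152/7, so the L-coordinate is 4/7.
[KLN] = ½·((9/2)·(-5−(-5)) + (-15/2)·(-5−(-1)) + (-29/14)·(-1−(-5))) = ½·(0 + 30 − 58/7) = 76/7, so the M-coordinate is 2/7.

(1/7, 4/7, 2/7)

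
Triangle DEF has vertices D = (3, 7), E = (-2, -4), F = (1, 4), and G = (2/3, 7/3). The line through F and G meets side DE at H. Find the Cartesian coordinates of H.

Barycentric coordinates of G with respect to DEF: (1/3, 1/3, 1/3).
On side DE the F-coordinate is zero; dropping G's F-weight 1/3 and renormalizing the remaining 1/3 : 1/3 gives weights 1/2, 1/2 on D, E.
H = (1/2)·(3, 7) + (1/2)·(-2, -4) = (1/2, 3/2).

(1/2, 3/2)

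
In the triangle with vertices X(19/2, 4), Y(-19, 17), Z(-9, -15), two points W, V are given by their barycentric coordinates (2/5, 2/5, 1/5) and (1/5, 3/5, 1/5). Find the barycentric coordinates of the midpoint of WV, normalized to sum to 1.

Since both coordinate triples sum to 1, the midpoint's barycentrics are the componentwise average.
(2/5+1/5)/2 = 3/10; similarly 1/2 and 1/5.

(3/10, 1/2, 1/5)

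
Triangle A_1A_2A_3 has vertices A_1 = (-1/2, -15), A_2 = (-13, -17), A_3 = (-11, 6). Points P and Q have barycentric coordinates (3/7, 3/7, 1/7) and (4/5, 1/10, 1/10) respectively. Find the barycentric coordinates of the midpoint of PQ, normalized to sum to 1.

(43/70, 37/140, 17/140)

Since both coordinate triples sum to 1, the midpoint's barycentrics are the componentwise average.
(3/7+4/5)/2 = 43/70; similarly 37/140 and 17/140.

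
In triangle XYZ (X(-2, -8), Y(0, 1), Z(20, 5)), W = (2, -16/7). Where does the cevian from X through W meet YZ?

Barycentric coordinates of W with respect to XYZ: (3/7, 3/7, 1/7).
On side YZ the X-coordinate is zero; dropping W's X-weight 3/7 and renormalizing the remaining 3/7 : 1/7 gives weights 3/4, 1/4 on Y, Z.
V = (3/4)·(0, 1) + (1/4)·(20, 5) = (5, 2).

(5, 2)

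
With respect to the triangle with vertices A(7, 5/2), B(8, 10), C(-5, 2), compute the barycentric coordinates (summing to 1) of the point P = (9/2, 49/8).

(1/4, 1/2, 1/4)

Signed area of the reference triangle: [ABC] = ½·(7·(10−2) + 8·(2−(5/2)) + (-5)·(5/2−10)) = ½·(56 − 4 + 75/2) = 179/4.
[PBC] = ½·((9/2)·(10−2) + 8·(2−(49/8)) + (-5)·(49/8−10)) = ½·(36 − 33 + 155/8) = 179/16, so the A-coordinate is (179/16)/(179/4) = 1/4.
[APC] = ½·(7·(49/8−2) + (9/2)·(2−(5/2)) + (-5)·(5/2−(49/8))) = ½·(231/8 − 9/4 + 145/8) = 179/8, so the B-coordinate is 1/2.
[ABP] = ½·(7·(10−(49/8)) + 8·(49/8−(5/2)) + (9/2)·(5/2−10)) = ½·(217/8 + 29 − 135/4) = 179/16, so the C-coordinate is 1/4.
Check: 1/4 + 1/2 + 1/4 = 1.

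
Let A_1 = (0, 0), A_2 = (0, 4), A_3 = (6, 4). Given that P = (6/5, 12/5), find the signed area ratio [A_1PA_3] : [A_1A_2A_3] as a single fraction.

2/5

[A_1A_2A_3] = ½·(0·(4−4) + 0·(4−0) + 6·(0−4)) = ½·(0 + 0 − 24) = -12.
[A_1PA_3] = ½·(0·(12/5−4) + (6/5)·(4−0) + 6·(0−(12/5))) = ½·(0 + 24/5 − 72/5) = -24/5, so the ratio is (-24/5)/(-12) = 2/5.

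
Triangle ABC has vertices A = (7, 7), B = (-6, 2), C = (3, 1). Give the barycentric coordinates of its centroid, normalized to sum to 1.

(1/3, 1/3, 1/3)

The centroid is the average of the vertices, so each weight is 1/3.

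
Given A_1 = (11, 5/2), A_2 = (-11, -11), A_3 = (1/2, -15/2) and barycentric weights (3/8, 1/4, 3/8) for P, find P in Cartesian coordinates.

(25/16, -37/8)

P = (3/8)·A_1 + (1/4)·A_2 + (3/8)·A_3.
x-coordinate: (3/8)·11 + (1/4)·(-11) + (3/8)·(1/2) = 25/16.
y-coordinate: (3/8)·(5/2) + (1/4)·(-11) + (3/8)·(-15/2) = -37/8.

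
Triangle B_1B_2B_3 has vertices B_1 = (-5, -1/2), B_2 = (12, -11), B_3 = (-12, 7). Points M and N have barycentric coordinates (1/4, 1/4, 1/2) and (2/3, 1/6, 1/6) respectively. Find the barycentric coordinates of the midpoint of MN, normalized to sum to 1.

(11/24, 5/24, 1/3)

Since both coordinate triples sum to 1, the midpoint's barycentrics are the componentwise average.
(1/4+2/3)/2 = 11/24; similarly 5/24 and 1/3.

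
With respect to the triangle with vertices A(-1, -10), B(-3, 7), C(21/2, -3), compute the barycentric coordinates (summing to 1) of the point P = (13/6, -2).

(1/3, 1/3, 1/3)

Signed area of the reference triangle: [ABC] = ½·((-1)·(7−(-3)) + (-3)·(-3−(-10)) + (21/2)·(-10−7)) = ½·(-10 − 21 − 357/2) = -419/4.
[PBC] = ½·((13/6)·(7−(-3)) + (-3)·(-3−(-2)) + (21/2)·(-2−7)) = ½·(65/3 + 3 − 189/2) = -419/12, so the A-coordinate is (-419/12)/(-419/4) = 1/3.
[APC] = ½·((-1)·(-2−(-3)) + (13/6)·(-3−(-10)) + (21/2)·(-10−(-2))) = ½·(-1 + 91/6 − 84) = -419/12, so the B-coordinate is 1/3.
[ABP] = ½·((-1)·(7−(-2)) + (-3)·(-2−(-10)) + (13/6)·(-10−7)) = ½·(-9 − 24 − 221/6) = -419/12, so the C-coordinate is 1/3.
Check: 1/3 + 1/3 + 1/3 = 1.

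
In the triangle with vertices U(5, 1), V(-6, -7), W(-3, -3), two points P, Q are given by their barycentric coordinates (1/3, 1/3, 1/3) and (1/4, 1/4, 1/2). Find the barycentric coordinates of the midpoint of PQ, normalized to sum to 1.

Since both coordinate triples sum to 1, the midpoint's barycentrics are the componentwise average.
(1/3+1/4)/2 = 7/24; similarly 7/24 and 5/12.

(7/24, 7/24, 5/12)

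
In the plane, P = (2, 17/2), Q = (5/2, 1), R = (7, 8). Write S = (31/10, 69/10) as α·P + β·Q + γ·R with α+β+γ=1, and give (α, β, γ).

(3/5, 1/5, 1/5)

Signed area of the reference triangle: [PQR] = ½·(2·(1−8) + (5/2)·(8−(17/2)) + 7·(17/2−1)) = ½·(-14 − 5/4 + 105/2) = 149/8.
[SQR] = ½·((31/10)·(1−8) + (5/2)·(8−(69/10)) + 7·(69/10−1)) = ½·(-217/10 + 11/4 + 413/10) = 447/40, so the P-coordinate is (447/40)/(149/8) = 3/5.
[PSR] = ½·(2·(69/10−8) + (31/10)·(8−(17/2)) + 7·(17/2−(69/10))) = ½·(-11/5 − 31/20 + 56/5) = 149/40, so the Q-coordinate is 1/5.
[PQS] = ½·(2·(1−(69/10)) + (5/2)·(69/10−(17/2)) + (31/10)·(17/2−1)) = ½·(-59/5 − 4 + 93/4) = 149/40, so the R-coordinate is 1/5.
Check: 3/5 + 1/5 + 1/5 = 1.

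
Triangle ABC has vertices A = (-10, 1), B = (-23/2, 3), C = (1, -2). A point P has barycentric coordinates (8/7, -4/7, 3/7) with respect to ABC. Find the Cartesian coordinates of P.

(-31/7, -10/7)

P = (8/7)·A + (-4/7)·B + (3/7)·C.
x-coordinate: (8/7)·(-10) + (-4/7)·(-23/2) + (3/7)·1 = -31/7.
y-coordinate: (8/7)·1 + (-4/7)·3 + (3/7)·(-2) = -10/7.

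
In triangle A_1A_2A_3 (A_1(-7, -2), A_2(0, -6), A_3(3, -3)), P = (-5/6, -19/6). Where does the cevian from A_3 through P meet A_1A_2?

(-14/3, -10/3)

Barycentric coordinates of P with respect to A_1A_2A_3: (1/3, 1/6, 1/2).
On side A_1A_2 the A_3-coordinate is zero; dropping P's A_3-weight 1/2 and renormalizing the remaining 1/3 : 1/6 gives weights 2/3, 1/3 on A_1, A_2.
Q = (2/3)·(-7, -2) + (1/3)·(0, -6) = (-14/3, -10/3).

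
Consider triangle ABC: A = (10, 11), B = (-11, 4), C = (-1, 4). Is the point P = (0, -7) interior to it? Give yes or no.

Barycentric coordinates of P: (-11/7, -64/35, 22/5).
The three coordinates are negative, negative, positive; a point is interior exactly when all three are positive.

no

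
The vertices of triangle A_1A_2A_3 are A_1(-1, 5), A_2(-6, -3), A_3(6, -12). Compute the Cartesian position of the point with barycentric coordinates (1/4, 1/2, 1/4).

P = (1/4)·A_1 + (1/2)·A_2 + (1/4)·A_3.
x-coordinate: (1/4)·(-1) + (1/2)·(-6) + (1/4)·6 = -7/4.
y-coordinate: (1/4)·5 + (1/2)·(-3) + (1/4)·(-12) = -13/4.

(-7/4, -13/4)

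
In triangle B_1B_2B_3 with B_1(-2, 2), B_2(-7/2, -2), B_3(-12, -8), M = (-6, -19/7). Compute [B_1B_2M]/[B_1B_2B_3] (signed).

[B_1B_2B_3] = ½·((-2)·(-2−(-8)) + (-7/2)·(-8−2) + (-12)·(2−(-2))) = ½·(-12 + 35 − 48) = -25/2.
[B_1B_2M] = ½·((-2)·(-2−(-19/7)) + (-7/2)·(-19/7−2) + (-6)·(2−(-2))) = ½·(-10/7 + 33/2 − 24) = -125/28, so the ratio is (-125/28)/(-25/2) = 5/14.

5/14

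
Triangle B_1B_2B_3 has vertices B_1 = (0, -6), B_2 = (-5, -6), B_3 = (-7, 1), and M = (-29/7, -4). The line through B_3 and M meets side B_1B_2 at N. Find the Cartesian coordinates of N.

Barycentric coordinates of M with respect to B_1B_2B_3: (2/7, 3/7, 2/7).
On side B_1B_2 the B_3-coordinate is zero; dropping M's B_3-weight 2/7 and renormalizing the remaining 2/7 : 3/7 gives weights 2/5, 3/5 on B_1, B_2.
N = (2/5)·(0, -6) + (3/5)·(-5, -6) = (-3, -6).

(-3, -6)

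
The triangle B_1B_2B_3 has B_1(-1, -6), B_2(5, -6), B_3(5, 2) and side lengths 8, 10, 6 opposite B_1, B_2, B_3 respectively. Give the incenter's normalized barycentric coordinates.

The incenter has barycentric coordinates proportional to the opposite side lengths: (8 : 10 : 6).
Normalizing by 8+10+6 = 24 gives (1/3, 5/12, 1/4).

(1/3, 5/12, 1/4)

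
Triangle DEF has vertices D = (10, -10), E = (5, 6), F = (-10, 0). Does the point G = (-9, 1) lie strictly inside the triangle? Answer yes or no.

Barycentric coordinates of G: (-1/30, 1/9, 83/90).
The three coordinates are negative, positive, positive; a point is interior exactly when all three are positive.

no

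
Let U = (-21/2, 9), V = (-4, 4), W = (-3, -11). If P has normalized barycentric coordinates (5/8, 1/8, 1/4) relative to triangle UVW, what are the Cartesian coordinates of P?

P = (5/8)·U + (1/8)·V + (1/4)·W.
x-coordinate: (5/8)·(-21/2) + (1/8)·(-4) + (1/4)·(-3) = -125/16.
y-coordinate: (5/8)·9 + (1/8)·4 + (1/4)·(-11) = 27/8.

(-125/16, 27/8)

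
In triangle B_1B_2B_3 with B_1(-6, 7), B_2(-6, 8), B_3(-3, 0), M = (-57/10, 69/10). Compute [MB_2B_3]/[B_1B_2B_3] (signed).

3/10

[B_1B_2B_3] = ½·((-6)·(8−0) + (-6)·(0−7) + (-3)·(7−8)) = ½·(-48 + 42 + 3) = -3/2.
[MB_2B_3] = ½·((-57/10)·(8−0) + (-6)·(0−(69/10)) + (-3)·(69/10−8)) = ½·(-228/5 + 207/5 + 33/10) = -9/20, so the ratio is (-9/20)/(-3/2) = 3/10.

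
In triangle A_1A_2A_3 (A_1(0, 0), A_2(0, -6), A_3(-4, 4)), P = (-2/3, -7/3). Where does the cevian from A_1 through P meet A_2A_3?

(-1, -7/2)

Barycentric coordinates of P with respect to A_1A_2A_3: (1/3, 1/2, 1/6).
On side A_2A_3 the A_1-coordinate is zero; dropping P's A_1-weight 1/3 and renormalizing the remaining 1/2 : 1/6 gives weights 3/4, 1/4 on A_2, A_3.
Q = (3/4)·(0, -6) + (1/4)·(-4, 4) = (-1, -7/2).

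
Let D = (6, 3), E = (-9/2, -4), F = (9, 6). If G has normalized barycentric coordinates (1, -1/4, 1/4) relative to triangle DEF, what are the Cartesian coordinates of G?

(75/8, 11/2)

G = 1·D + (-1/4)·E + (1/4)·F.
x-coordinate: 1·6 + (-1/4)·(-9/2) + (1/4)·9 = 75/8.
y-coordinate: 1·3 + (-1/4)·(-4) + (1/4)·6 = 11/2.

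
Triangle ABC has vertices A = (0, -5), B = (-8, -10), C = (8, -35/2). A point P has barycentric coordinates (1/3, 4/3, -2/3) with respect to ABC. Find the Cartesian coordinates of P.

P = (1/3)·A + (4/3)·B + (-2/3)·C.
x-coordinate: (1/3)·0 + (4/3)·(-8) + (-2/3)·8 = -16.
y-coordinate: (1/3)·(-5) + (4/3)·(-10) + (-2/3)·(-35/2) = -10/3.

(-16, -10/3)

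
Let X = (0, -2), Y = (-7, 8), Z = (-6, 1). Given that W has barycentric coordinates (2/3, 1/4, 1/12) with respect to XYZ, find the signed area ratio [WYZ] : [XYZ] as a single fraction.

2/3

The signed ratio [WYZ]/[XYZ] equals the barycentric coordinate of W at vertex X, which is 2/3.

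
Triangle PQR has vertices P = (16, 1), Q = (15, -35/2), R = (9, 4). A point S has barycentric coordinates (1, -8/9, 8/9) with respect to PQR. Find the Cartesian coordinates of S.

S = 1·P + (-8/9)·Q + (8/9)·R.
x-coordinate: 1·16 + (-8/9)·15 + (8/9)·9 = 32/3.
y-coordinate: 1·1 + (-8/9)·(-35/2) + (8/9)·4 = 181/9.

(32/3, 181/9)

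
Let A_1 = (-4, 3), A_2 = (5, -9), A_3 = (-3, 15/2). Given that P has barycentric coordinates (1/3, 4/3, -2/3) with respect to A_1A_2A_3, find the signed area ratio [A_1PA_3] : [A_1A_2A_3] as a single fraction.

4/3

The signed ratio [A_1PA_3]/[A_1A_2A_3] equals the barycentric coordinate of P at vertex A_2, which is 4/3.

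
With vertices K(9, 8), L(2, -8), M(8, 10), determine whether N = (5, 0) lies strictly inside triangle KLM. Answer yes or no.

yes

Barycentric coordinates of N: (1/5, 8/15, 4/15).
The three coordinates are positive, positive, positive; a point is interior exactly when all three are positive.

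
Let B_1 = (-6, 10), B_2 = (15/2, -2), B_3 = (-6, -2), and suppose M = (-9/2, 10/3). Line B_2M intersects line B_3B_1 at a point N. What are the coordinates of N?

Barycentric coordinates of M with respect to B_1B_2B_3: (4/9, 1/9, 4/9).
On side B_3B_1 the B_2-coordinate is zero; dropping M's B_2-weight 1/9 and renormalizing the remaining 4/9 : 4/9 gives weights 1/2, 1/2 on B_3, B_1.
N = (1/2)·(-6, -2) + (1/2)·(-6, 10) = (-6, 4).

(-6, 4)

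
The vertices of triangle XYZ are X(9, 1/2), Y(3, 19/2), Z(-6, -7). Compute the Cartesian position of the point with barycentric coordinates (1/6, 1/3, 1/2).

W = (1/6)·X + (1/3)·Y + (1/2)·Z.
x-coordinate: (1/6)·9 + (1/3)·3 + (1/2)·(-6) = -1/2.
y-coordinate: (1/6)·(1/2) + (1/3)·(19/2) + (1/2)·(-7) = -1/4.

(-1/2, -1/4)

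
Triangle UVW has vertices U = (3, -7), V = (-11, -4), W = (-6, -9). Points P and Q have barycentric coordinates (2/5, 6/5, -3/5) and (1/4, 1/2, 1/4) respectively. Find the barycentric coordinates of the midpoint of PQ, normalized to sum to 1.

(13/40, 17/20, -7/40)

Since both coordinate triples sum to 1, the midpoint's barycentrics are the componentwise average.
(2/5+1/4)/2 = 13/40; similarly 17/20 and -7/40.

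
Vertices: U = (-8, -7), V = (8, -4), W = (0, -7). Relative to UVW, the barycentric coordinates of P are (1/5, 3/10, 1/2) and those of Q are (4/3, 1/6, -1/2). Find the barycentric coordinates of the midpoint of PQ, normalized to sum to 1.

Since both coordinate triples sum to 1, the midpoint's barycentrics are the componentwise average.
(1/5+4/3)/2 = 23/30; similarly 7/30 and 0.

(23/30, 7/30, 0)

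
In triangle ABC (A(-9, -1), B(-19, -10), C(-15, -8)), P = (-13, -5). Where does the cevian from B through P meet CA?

(-11, -10/3)

Barycentric coordinates of P with respect to ABC: (1/2, 1/4, 1/4).
On side CA the B-coordinate is zero; dropping P's B-weight 1/4 and renormalizing the remaining 1/4 : 1/2 gives weights 1/3, 2/3 on C, A.
Q = (1/3)·(-15, -8) + (2/3)·(-9, -1) = (-11, -10/3).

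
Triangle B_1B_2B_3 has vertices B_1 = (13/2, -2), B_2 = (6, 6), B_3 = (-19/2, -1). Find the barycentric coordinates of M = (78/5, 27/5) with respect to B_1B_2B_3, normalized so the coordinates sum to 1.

(3/5, 1, -3/5)

Signed area of the reference triangle: [B_1B_2B_3] = ½·((13/2)·(6−(-1)) + 6·(-1−(-2)) + (-19/2)·(-2−6)) = ½·(91/2 + 6 + 76) = 255/4.
[MB_2B_3] = ½·((78/5)·(6−(-1)) + 6·(-1−(27/5)) + (-19/2)·(27/5−6)) = ½·(546/5 − 192/5 + 57/10) = 153/4, so the B_1-coordinate is (153/4)/(255/4) = 3/5.
[B_1MB_3] = ½·((13/2)·(27/5−(-1)) + (78/5)·(-1−(-2)) + (-19/2)·(-2−(27/5))) = ½·(208/5 + 78/5 + 703/10) = 255/4, so the B_2-coordinate is 1.
[B_1B_2M] = ½·((13/2)·(6−(27/5)) + 6·(27/5−(-2)) + (78/5)·(-2−6)) = ½·(39/10 + 222/5 − 624/5) = -153/4, so the B_3-coordinate is -3/5.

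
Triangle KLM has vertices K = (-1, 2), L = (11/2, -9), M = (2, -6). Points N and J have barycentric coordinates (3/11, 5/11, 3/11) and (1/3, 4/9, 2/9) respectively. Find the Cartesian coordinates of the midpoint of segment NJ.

(1055/396, -325/66)

Barycentric coordinates of the midpoint are the average: (10/33, 89/198, 49/198).
Converting: (10/33)·K + (89/198)·L + (49/198)·M = (1055/396, -325/66).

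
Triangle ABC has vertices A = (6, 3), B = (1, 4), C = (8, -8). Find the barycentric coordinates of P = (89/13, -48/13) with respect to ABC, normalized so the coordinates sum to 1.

(4/13, 1/13, 8/13)

Signed area of the reference triangle: [ABC] = ½·(6·(4−(-8)) + 1·(-8−3) + 8·(3−4)) = ½·(72 − 11 − 8) = 53/2.
[PBC] = ½·((89/13)·(4−(-8)) + 1·(-8−(-48/13)) + 8·(-48/13−4)) = ½·(1068/13 − 56/13 − 800/13) = 106/13, so the A-coordinate is (106/13)/(53/2) = 4/13.
[APC] = ½·(6·(-48/13−(-8)) + (89/13)·(-8−3) + 8·(3−(-48/13))) = ½·(336/13 − 979/13 + 696/13) = 53/26, so the B-coordinate is 1/13.
[ABP] = ½·(6·(4−(-48/13)) + 1·(-48/13−3) + (89/13)·(3−4)) = ½·(600/13 − 87/13 − 89/13) = 212/13, so the C-coordinate is 8/13.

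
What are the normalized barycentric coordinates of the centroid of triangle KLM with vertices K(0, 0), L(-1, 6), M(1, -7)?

The centroid is the average of the vertices, so each weight is 1/3.

(1/3, 1/3, 1/3)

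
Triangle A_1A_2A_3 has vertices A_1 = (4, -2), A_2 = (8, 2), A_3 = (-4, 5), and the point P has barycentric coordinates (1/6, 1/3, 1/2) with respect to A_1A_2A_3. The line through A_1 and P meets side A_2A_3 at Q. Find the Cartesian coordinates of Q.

Line A_1P meets A_2A_3 where the A_1-coordinate vanishes; zeroing P's A_1-weight and renormalizing leaves A_2, A_3-weights 1/3 : 1/2 → (2/5, 3/5).
So Q = (2/5)·A_2 + (3/5)·A_3 = (4/5, 19/5).

(4/5, 19/5)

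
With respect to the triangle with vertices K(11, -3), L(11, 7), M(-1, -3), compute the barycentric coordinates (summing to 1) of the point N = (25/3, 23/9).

(2/9, 5/9, 2/9)

Signed area of the reference triangle: [KLM] = ½·(11·(7−(-3)) + 11·(-3−(-3)) + (-1)·(-3−7)) = ½·(110 + 0 + 10) = 60.
[NLM] = ½·((25/3)·(7−(-3)) + 11·(-3−(23/9)) + (-1)·(23/9−7)) = ½·(250/3 − 550/9 + 40/9) = 40/3, so the K-coordinate is (40/3)/60 = 2/9.
[KNM] = ½·(11·(23/9−(-3)) + (25/3)·(-3−(-3)) + (-1)·(-3−(23/9))) = ½·(550/9 + 0 + 50/9) = 100/3, so the L-coordinate is 5/9.
[KLN] = ½·(11·(7−(23/9)) + 11·(23/9−(-3)) + (25/3)·(-3−7)) = ½·(440/9 + 550/9 − 250/3) = 40/3, so the M-coordinate is 2/9.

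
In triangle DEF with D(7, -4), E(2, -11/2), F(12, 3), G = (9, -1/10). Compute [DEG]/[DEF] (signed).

[DEF] = ½·(7·(-11/2−3) + 2·(3−(-4)) + 12·(-4−(-11/2))) = ½·(-119/2 + 14 + 18) = -55/4.
[DEG] = ½·(7·(-11/2−(-1/10)) + 2·(-1/10−(-4)) + 9·(-4−(-11/2))) = ½·(-189/5 + 39/5 + 27/2) = -33/4, so the ratio is (-33/4)/(-55/4) = 3/5.

3/5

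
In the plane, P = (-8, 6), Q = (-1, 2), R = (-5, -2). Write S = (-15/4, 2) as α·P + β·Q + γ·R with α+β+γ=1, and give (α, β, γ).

(1/4, 1/2, 1/4)

Signed area of the reference triangle: [PQR] = ½·((-8)·(2−(-2)) + (-1)·(-2−6) + (-5)·(6−2)) = ½·(-32 + 8 − 20) = -22.
[SQR] = ½·((-15/4)·(2−(-2)) + (-1)·(-2−2) + (-5)·(2−2)) = ½·(-15 + 4 + 0) = -11/2, so the P-coordinate is (-11/2)/(-22) = 1/4.
[PSR] = ½·((-8)·(2−(-2)) + (-15/4)·(-2−6) + (-5)·(6−2)) = ½·(-32 + 30 − 20) = -11, so the Q-coordinate is 1/2.
[PQS] = ½·((-8)·(2−2) + (-1)·(2−6) + (-15/4)·(6−2)) = ½·(0 + 4 − 15) = -11/2, so the R-coordinate is 1/4.
Check: 1/4 + 1/2 + 1/4 = 1.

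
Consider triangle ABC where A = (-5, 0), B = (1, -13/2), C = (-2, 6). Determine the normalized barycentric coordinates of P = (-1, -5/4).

Signed area of the reference triangle: [ABC] = ½·((-5)·(-13/2−6) + 1·(6−0) + (-2)·(0−(-13/2))) = ½·(125/2 + 6 − 13) = 111/4.
[PBC] = ½·((-1)·(-13/2−6) + 1·(6−(-5/4)) + (-2)·(-5/4−(-13/2))) = ½·(25/2 + 29/4 − 21/2) = 37/8, so the A-coordinate is (37/8)/(111/4) = 1/6.
[APC] = ½·((-5)·(-5/4−6) + (-1)·(6−0) + (-2)·(0−(-5/4))) = ½·(145/4 − 6 − 5/2) = 111/8, so the B-coordinate is 1/2.
[ABP] = ½·((-5)·(-13/2−(-5/4)) + 1·(-5/4−0) + (-1)·(0−(-13/2))) = ½·(105/4 − 5/4 − 13/2) = 37/4, so the C-coordinate is 1/3.

(1/6, 1/2, 1/3)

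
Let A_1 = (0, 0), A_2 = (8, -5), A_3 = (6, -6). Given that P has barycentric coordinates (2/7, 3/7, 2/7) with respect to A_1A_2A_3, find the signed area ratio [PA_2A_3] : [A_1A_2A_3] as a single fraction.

2/7

The signed ratio [PA_2A_3]/[A_1A_2A_3] equals the barycentric coordinate of P at vertex A_1, which is 2/7.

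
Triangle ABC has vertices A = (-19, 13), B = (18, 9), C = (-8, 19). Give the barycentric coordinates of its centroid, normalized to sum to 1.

The centroid is the average of the vertices, so each weight is 1/3.

(1/3, 1/3, 1/3)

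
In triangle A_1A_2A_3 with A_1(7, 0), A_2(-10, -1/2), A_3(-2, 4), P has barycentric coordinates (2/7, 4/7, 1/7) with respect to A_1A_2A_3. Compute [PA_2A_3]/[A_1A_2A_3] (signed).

2/7

The signed ratio [PA_2A_3]/[A_1A_2A_3] equals the barycentric coordinate of P at vertex A_1, which is 2/7.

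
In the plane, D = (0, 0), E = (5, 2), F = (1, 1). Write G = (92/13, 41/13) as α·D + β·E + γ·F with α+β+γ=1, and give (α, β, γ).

Signed area of the reference triangle: [DEF] = ½·(0·(2−1) + 5·(1−0) + 1·(0−2)) = ½·(0 + 5 − 2) = 3/2.
[GEF] = ½·((92/13)·(2−1) + 5·(1−(41/13)) + 1·(41/13−2)) = ½·(92/13 − 140/13 + 15/13) = -33/26, so the D-coordinate is (-33/26)/(3/2) = -11/13.
[DGF] = ½·(0·(41/13−1) + (92/13)·(1−0) + 1·(0−(41/13))) = ½·(0 + 92/13 − 41/13) = 51/26, so the E-coordinate is 17/13.
[DEG] = ½·(0·(2−(41/13)) + 5·(41/13−0) + (92/13)·(0−2)) = ½·(0 + 205/13 − 184/13) = 21/26, so the F-coordinate is 7/13.
Check: -11/13 + 17/13 + 7/13 = 1.

(-11/13, 17/13, 7/13)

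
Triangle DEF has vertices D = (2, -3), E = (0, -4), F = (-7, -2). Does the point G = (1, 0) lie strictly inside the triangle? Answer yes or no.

no

Barycentric coordinates of G: (30/11, -26/11, 7/11).
The three coordinates are positive, negative, positive; a point is interior exactly when all three are positive.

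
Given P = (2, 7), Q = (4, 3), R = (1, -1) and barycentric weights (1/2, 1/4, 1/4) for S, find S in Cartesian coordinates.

S = (1/2)·P + (1/4)·Q + (1/4)·R.
x-coordinate: (1/2)·2 + (1/4)·4 + (1/4)·1 = 9/4.
y-coordinate: (1/2)·7 + (1/4)·3 + (1/4)·(-1) = 4.

(9/4, 4)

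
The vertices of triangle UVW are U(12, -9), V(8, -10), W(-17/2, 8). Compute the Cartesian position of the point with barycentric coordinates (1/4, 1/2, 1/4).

(39/8, -21/4)

P = (1/4)·U + (1/2)·V + (1/4)·W.
x-coordinate: (1/4)·12 + (1/2)·8 + (1/4)·(-17/2) = 39/8.
y-coordinate: (1/4)·(-9) + (1/2)·(-10) + (1/4)·8 = -21/4.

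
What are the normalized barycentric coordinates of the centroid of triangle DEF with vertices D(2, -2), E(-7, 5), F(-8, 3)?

(1/3, 1/3, 1/3)

The centroid is the average of the vertices, so each weight is 1/3.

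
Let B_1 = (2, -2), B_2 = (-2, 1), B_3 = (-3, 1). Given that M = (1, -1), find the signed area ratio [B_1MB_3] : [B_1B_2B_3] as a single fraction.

2/3

[B_1B_2B_3] = ½·(2·(1−1) + (-2)·(1−(-2)) + (-3)·(-2−1)) = ½·(0 − 6 + 9) = 3/2.
[B_1MB_3] = ½·(2·(-1−1) + 1·(1−(-2)) + (-3)·(-2−(-1))) = ½·(-4 + 3 + 3) = 1, so the ratio is 1/(3/2) = 2/3.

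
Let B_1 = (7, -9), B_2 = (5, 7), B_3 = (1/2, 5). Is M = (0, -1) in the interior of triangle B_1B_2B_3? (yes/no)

no

Barycentric coordinates of M: (13/38, -23/38, 24/19).
The three coordinates are positive, negative, positive; a point is interior exactly when all three are positive.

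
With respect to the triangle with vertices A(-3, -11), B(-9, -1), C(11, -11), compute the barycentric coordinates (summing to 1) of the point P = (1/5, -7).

(1/5, 2/5, 2/5)

Signed area of the reference triangle: [ABC] = ½·((-3)·(-1−(-11)) + (-9)·(-11−(-11)) + 11·(-11−(-1))) = ½·(-30 + 0 − 110) = -70.
[PBC] = ½·((1/5)·(-1−(-11)) + (-9)·(-11−(-7)) + 11·(-7−(-1))) = ½·(2 + 36 − 66) = -14, so the A-coordinate is (-14)/(-70) = 1/5.
[APC] = ½·((-3)·(-7−(-11)) + (1/5)·(-11−(-11)) + 11·(-11−(-7))) = ½·(-12 + 0 − 44) = -28, so the B-coordinate is 2/5.
[ABP] = ½·((-3)·(-1−(-7)) + (-9)·(-7−(-11)) + (1/5)·(-11−(-1))) = ½·(-18 − 36 − 2) = -28, so the C-coordinate is 2/5.
Check: 1/5 + 2/5 + 2/5 = 1.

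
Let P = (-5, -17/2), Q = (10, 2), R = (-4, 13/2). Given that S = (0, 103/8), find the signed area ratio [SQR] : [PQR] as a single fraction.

-1/2

[PQR] = ½·((-5)·(2−(13/2)) + 10·(13/2−(-17/2)) + (-4)·(-17/2−2)) = ½·(45/2 + 150 + 42) = 429/4.
[SQR] = ½·(0·(2−(13/2)) + 10·(13/2−(103/8)) + (-4)·(103/8−2)) = ½·(0 − 255/4 − 87/2) = -429/8, so the ratio is (-429/8)/(429/4) = -1/2.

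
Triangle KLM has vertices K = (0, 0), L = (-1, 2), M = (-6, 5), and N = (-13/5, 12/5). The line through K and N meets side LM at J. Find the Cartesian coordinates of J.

Barycentric coordinates of N with respect to KLM: (2/5, 1/5, 2/5).
On side LM the K-coordinate is zero; dropping N's K-weight 2/5 and renormalizing the remaining 1/5 : 2/5 gives weights 1/3, 2/3 on L, M.
J = (1/3)·(-1, 2) + (2/3)·(-6, 5) = (-13/3, 4).

(-13/3, 4)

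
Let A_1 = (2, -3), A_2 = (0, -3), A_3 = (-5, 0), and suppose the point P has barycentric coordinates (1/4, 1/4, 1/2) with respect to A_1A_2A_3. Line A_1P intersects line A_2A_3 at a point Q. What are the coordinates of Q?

Line A_1P meets A_2A_3 where the A_1-coordinate vanishes; zeroing P's A_1-weight and renormalizing leaves A_2, A_3-weights 1/4 : 1/2 → (1/3, 2/3).
So Q = (1/3)·A_2 + (2/3)·A_3 = (-10/3, -1).

(-10/3, -1)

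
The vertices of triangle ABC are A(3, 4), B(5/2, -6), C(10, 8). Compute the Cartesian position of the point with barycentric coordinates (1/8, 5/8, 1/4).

(71/16, -5/4)

P = (1/8)·A + (5/8)·B + (1/4)·C.
x-coordinate: (1/8)·3 + (5/8)·(5/2) + (1/4)·10 = 71/16.
y-coordinate: (1/8)·4 + (5/8)·(-6) + (1/4)·8 = -5/4.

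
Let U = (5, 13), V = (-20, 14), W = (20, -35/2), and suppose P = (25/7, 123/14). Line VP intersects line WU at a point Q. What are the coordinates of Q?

(15/2, 95/12)

Barycentric coordinates of P with respect to UVW: (5/7, 1/7, 1/7).
On side WU the V-coordinate is zero; dropping P's V-weight 1/7 and renormalizing the remaining 1/7 : 5/7 gives weights 1/6, 5/6 on W, U.
Q = (1/6)·(20, -35/2) + (5/6)·(5, 13) = (15/2, 95/12).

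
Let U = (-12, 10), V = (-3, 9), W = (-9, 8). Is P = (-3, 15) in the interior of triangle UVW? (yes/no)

Barycentric coordinates of P: (12/5, 11/5, -18/5).
The three coordinates are positive, positive, negative; a point is interior exactly when all three are positive.

no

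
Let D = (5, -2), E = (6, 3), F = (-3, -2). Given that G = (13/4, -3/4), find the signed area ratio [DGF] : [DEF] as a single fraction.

[DEF] = ½·(5·(3−(-2)) + 6·(-2−(-2)) + (-3)·(-2−3)) = ½·(25 + 0 + 15) = 20.
[DGF] = ½·(5·(-3/4−(-2)) + (13/4)·(-2−(-2)) + (-3)·(-2−(-3/4))) = ½·(25/4 + 0 + 15/4) = 5, so the ratio is 5/20 = 1/4.

1/4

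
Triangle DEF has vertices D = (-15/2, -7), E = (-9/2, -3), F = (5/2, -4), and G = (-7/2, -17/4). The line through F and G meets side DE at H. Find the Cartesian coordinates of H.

Barycentric coordinates of G with respect to DEF: (1/4, 1/2, 1/4).
On side DE the F-coordinate is zero; dropping G's F-weight 1/4 and renormalizing the remaining 1/4 : 1/2 gives weights 1/3, 2/3 on D, E.
H = (1/3)·(-15/2, -7) + (2/3)·(-9/2, -3) = (-11/2, -13/3).

(-11/2, -13/3)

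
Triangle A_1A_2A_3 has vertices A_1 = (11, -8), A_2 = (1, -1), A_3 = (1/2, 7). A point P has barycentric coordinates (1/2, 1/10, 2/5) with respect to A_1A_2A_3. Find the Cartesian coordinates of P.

P = (1/2)·A_1 + (1/10)·A_2 + (2/5)·A_3.
x-coordinate: (1/2)·11 + (1/10)·1 + (2/5)·(1/2) = 29/5.
y-coordinate: (1/2)·(-8) + (1/10)·(-1) + (2/5)·7 = -13/10.

(29/5, -13/10)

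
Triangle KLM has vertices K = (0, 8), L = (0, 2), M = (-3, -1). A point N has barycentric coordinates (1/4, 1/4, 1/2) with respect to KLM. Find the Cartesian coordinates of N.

N = (1/4)·K + (1/4)·L + (1/2)·M.
x-coordinate: (1/4)·0 + (1/4)·0 + (1/2)·(-3) = -3/2.
y-coordinate: (1/4)·8 + (1/4)·2 + (1/2)·(-1) = 2.

(-3/2, 2)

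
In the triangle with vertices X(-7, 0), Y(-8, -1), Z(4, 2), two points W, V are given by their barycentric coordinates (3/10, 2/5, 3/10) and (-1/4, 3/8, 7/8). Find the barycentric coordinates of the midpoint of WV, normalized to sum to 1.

(1/40, 31/80, 47/80)

Since both coordinate triples sum to 1, the midpoint's barycentrics are the componentwise average.
(3/10+-1/4)/2 = 1/40; similarly 31/80 and 47/80.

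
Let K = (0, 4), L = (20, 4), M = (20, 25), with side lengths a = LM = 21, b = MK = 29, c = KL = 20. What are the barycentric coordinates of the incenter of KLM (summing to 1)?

The incenter has barycentric coordinates proportional to the opposite side lengths: (21 : 29 : 20).
Normalizing by 21+29+20 = 70 gives (3/10, 29/70, 2/7).

(3/10, 29/70, 2/7)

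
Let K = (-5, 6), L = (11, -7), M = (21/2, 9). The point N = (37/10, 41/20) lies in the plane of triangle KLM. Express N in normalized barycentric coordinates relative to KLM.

(9/20, 7/20, 1/5)

Signed area of the reference triangle: [KLM] = ½·((-5)·(-7−9) + 11·(9−6) + (21/2)·(6−(-7))) = ½·(80 + 33 + 273/2) = 499/4.
[NLM] = ½·((37/10)·(-7−9) + 11·(9−(41/20)) + (21/2)·(41/20−(-7))) = ½·(-296/5 + 1529/20 + 3801/40) = 4491/80, so the K-coordinate is (4491/80)/(499/4) = 9/20.
[KNM] = ½·((-5)·(41/20−9) + (37/10)·(9−6) + (21/2)·(6−(41/20))) = ½·(139/4 + 111/10 + 1659/40) = 3493/80, so the L-coordinate is 7/20.
[KLN] = ½·((-5)·(-7−(41/20)) + 11·(41/20−6) + (37/10)·(6−(-7))) = ½·(181/4 − 869/20 + 481/10) = 499/20, so the M-coordinate is 1/5.
Check: 9/20 + 7/20 + 1/5 = 1.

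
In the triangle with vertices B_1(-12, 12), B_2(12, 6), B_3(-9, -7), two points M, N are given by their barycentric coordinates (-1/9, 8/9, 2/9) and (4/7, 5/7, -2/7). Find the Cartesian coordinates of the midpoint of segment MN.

Barycentric coordinates of the midpoint are the average: (29/126, 101/126, -2/63).
Converting: (29/126)·B_1 + (101/126)·B_2 + (-2/63)·B_3 = (50/7, 491/63).

(50/7, 491/63)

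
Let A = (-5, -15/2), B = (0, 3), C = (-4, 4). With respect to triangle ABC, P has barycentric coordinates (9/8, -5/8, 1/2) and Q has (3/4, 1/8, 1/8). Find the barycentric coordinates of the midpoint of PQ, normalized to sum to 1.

(15/16, -1/4, 5/16)

Since both coordinate triples sum to 1, the midpoint's barycentrics are the componentwise average.
(9/8+3/4)/2 = 15/16; similarly -1/4 and 5/16.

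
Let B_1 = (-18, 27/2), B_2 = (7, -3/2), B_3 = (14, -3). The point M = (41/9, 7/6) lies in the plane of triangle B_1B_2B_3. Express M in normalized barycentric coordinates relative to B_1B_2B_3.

Signed area of the reference triangle: [B_1B_2B_3] = ½·((-18)·(-3/2−(-3)) + 7·(-3−(27/2)) + 14·(27/2−(-3/2))) = ½·(-27 − 231/2 + 210) = 135/4.
[MB_2B_3] = ½·((41/9)·(-3/2−(-3)) + 7·(-3−(7/6)) + 14·(7/6−(-3/2))) = ½·(41/6 − 175/6 + 112/3) = 15/2, so the B_1-coordinate is (15/2)/(135/4) = 2/9.
[B_1MB_3] = ½·((-18)·(7/6−(-3)) + (41/9)·(-3−(27/2)) + 14·(27/2−(7/6))) = ½·(-75 − 451/6 + 518/3) = 45/4, so the B_2-coordinate is 1/3.
[B_1B_2M] = ½·((-18)·(-3/2−(7/6)) + 7·(7/6−(27/2)) + (41/9)·(27/2−(-3/2))) = ½·(48 − 259/3 + 205/3) = 15, so the B_3-coordinate is 4/9.

(2/9, 1/3, 4/9)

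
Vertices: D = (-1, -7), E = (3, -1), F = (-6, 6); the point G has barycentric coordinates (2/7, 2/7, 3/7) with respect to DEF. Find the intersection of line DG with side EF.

(-12/5, 16/5)

Line DG meets EF where the D-coordinate vanishes; zeroing G's D-weight and renormalizing leaves E, F-weights 2/7 : 3/7 → (2/5, 3/5).
So H = (2/5)·E + (3/5)·F = (-12/5, 16/5).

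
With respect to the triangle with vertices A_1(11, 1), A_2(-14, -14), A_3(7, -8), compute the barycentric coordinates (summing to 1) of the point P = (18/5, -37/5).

Signed area of the reference triangle: [A_1A_2A_3] = ½·(11·(-14−(-8)) + (-14)·(-8−1) + 7·(1−(-14))) = ½·(-66 + 126 + 105) = 165/2.
[PA_2A_3] = ½·((18/5)·(-14−(-8)) + (-14)·(-8−(-37/5)) + 7·(-37/5−(-14))) = ½·(-108/5 + 42/5 + 231/5) = 33/2, so the A_1-coordinate is (33/2)/(165/2) = 1/5.
[A_1PA_3] = ½·(11·(-37/5−(-8)) + (18/5)·(-8−1) + 7·(1−(-37/5))) = ½·(33/5 − 162/5 + 294/5) = 33/2, so the A_2-coordinate is 1/5.
[A_1A_2P] = ½·(11·(-14−(-37/5)) + (-14)·(-37/5−1) + (18/5)·(1−(-14))) = ½·(-363/5 + 588/5 + 54) = 99/2, so the A_3-coordinate is 3/5.

(1/5, 1/5, 3/5)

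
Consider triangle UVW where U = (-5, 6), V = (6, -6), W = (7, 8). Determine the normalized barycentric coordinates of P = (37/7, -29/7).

(1/14, 6/7, 1/14)

Signed area of the reference triangle: [UVW] = ½·((-5)·(-6−8) + 6·(8−6) + 7·(6−(-6))) = ½·(70 + 12 + 84) = 83.
[PVW] = ½·((37/7)·(-6−8) + 6·(8−(-29/7)) + 7·(-29/7−(-6))) = ½·(-74 + 510/7 + 13) = 83/14, so the U-coordinate is (83/14)/83 = 1/14.
[UPW] = ½·((-5)·(-29/7−8) + (37/7)·(8−6) + 7·(6−(-29/7))) = ½·(425/7 + 74/7 + 71) = 498/7, so the V-coordinate is 6/7.
[UVP] = ½·((-5)·(-6−(-29/7)) + 6·(-29/7−6) + (37/7)·(6−(-6))) = ½·(65/7 − 426/7 + 444/7) = 83/14, so the W-coordinate is 1/14.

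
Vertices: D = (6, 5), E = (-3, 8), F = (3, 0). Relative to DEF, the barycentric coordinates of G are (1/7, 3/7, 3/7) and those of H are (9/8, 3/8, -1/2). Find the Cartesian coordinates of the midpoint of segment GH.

Barycentric coordinates of the midpoint are the average: (71/112, 45/112, -1/28).
Converting: (71/112)·D + (45/112)·E + (-1/28)·F = (279/112, 715/112).

(279/112, 715/112)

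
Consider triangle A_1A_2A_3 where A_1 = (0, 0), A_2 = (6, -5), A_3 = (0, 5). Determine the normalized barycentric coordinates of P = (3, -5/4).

Signed area of the reference triangle: [A_1A_2A_3] = ½·(0·(-5−5) + 6·(5−0) + 0·(0−(-5))) = ½·(0 + 30 + 0) = 15.
[PA_2A_3] = ½·(3·(-5−5) + 6·(5−(-5/4)) + 0·(-5/4−(-5))) = ½·(-30 + 75/2 + 0) = 15/4, so the A_1-coordinate is (15/4)/15 = 1/4.
[A_1PA_3] = ½·(0·(-5/4−5) + 3·(5−0) + 0·(0−(-5/4))) = ½·(0 + 15 + 0) = 15/2, so the A_2-coordinate is 1/2.
[A_1A_2P] = ½·(0·(-5−(-5/4)) + 6·(-5/4−0) + 3·(0−(-5))) = ½·(0 − 15/2 + 15) = 15/4, so the A_3-coordinate is 1/4.
Check: 1/4 + 1/2 + 1/4 = 1.

(1/4, 1/2, 1/4)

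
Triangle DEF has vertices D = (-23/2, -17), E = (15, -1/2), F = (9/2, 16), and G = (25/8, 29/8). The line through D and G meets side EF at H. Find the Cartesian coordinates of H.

(8, 21/2)

Barycentric coordinates of G with respect to DEF: (1/4, 1/4, 1/2).
On side EF the D-coordinate is zero; dropping G's D-weight 1/4 and renormalizing the remaining 1/4 : 1/2 gives weights 1/3, 2/3 on E, F.
H = (1/3)·(15, -1/2) + (2/3)·(9/2, 16) = (8, 21/2).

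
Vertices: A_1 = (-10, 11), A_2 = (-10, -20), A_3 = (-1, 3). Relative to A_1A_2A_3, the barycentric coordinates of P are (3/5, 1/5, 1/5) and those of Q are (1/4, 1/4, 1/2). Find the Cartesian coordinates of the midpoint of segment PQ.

(-137/20, 49/40)

Barycentric coordinates of the midpoint are the average: (17/40, 9/40, 7/20).
Converting: (17/40)·A_1 + (9/40)·A_2 + (7/20)·A_3 = (-137/20, 49/40).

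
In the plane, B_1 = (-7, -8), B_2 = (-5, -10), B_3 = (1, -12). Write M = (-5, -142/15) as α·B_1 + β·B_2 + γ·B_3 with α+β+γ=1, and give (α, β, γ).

(2/5, 7/15, 2/15)

Signed area of the reference triangle: [B_1B_2B_3] = ½·((-7)·(-10−(-12)) + (-5)·(-12−(-8)) + 1·(-8−(-10))) = ½·(-14 + 20 + 2) = 4.
[MB_2B_3] = ½·((-5)·(-10−(-12)) + (-5)·(-12−(-142/15)) + 1·(-142/15−(-10))) = ½·(-10 + 38/3 + 8/15) = 8/5, so the B_1-coordinate is (8/5)/4 = 2/5.
[B_1MB_3] = ½·((-7)·(-142/15−(-12)) + (-5)·(-12−(-8)) + 1·(-8−(-142/15))) = ½·(-266/15 + 20 + 22/15) = 28/15, so the B_2-coordinate is 7/15.
[B_1B_2M] = ½·((-7)·(-10−(-142/15)) + (-5)·(-142/15−(-8)) + (-5)·(-8−(-10))) = ½·(56/15 + 22/3 − 10) = 8/15, so the B_3-coordinate is 2/15.
Check: 2/5 + 7/15 + 2/15 = 1.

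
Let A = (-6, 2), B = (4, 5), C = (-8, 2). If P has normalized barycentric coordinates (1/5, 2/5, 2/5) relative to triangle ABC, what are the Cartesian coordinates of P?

P = (1/5)·A + (2/5)·B + (2/5)·C.
x-coordinate: (1/5)·(-6) + (2/5)·4 + (2/5)·(-8) = -14/5.
y-coordinate: (1/5)·2 + (2/5)·5 + (2/5)·2 = 16/5.

(-14/5, 16/5)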